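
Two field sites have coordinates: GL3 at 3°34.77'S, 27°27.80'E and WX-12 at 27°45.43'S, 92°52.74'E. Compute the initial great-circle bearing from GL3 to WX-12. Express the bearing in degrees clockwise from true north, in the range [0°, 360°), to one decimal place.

118.8°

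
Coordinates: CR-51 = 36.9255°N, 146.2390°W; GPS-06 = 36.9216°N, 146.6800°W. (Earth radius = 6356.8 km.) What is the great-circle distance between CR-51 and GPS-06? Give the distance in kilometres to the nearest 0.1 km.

Δφ = -0.0039°,  Δλ = -0.4410°
a = sin²(Δφ/2) + cos φ₁ cos φ₂ sin²(Δλ/2) = 0.000009
c = 2·arcsin(√a) = 0.006154 rad = 0.3526°
d = R·c = 6356.8 × 0.006154 = 39.1 km

39.1 km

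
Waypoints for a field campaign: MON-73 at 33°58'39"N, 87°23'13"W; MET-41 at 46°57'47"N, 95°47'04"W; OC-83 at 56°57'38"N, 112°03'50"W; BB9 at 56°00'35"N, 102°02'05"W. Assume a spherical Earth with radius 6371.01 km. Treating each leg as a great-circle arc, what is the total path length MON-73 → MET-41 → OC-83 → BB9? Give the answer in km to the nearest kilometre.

MON-73: φ = +33.97750°, λ = -87.38694°
MET-41: φ = +46.96306°, λ = -95.78444°
OC-83: φ = +56.96056°, λ = -112.06389°
BB9: φ = +56.00972°, λ = -102.03472°
MON-73→MET-41: c = 0.252227 rad, d = 1606.94 km
MET-41→OC-83: c = 0.245991 rad, d = 1567.21 km
OC-83→BB9: c = 0.097971 rad, d = 624.18 km
Total = 1606.94 + 1567.21 + 624.18 = 3798.32 km

3798 km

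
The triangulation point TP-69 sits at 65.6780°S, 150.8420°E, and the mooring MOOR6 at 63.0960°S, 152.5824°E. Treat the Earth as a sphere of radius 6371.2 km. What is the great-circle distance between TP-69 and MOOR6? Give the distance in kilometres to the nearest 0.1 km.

299.0 km

Δφ = 2.5820°,  Δλ = 1.7404°
a = sin²(Δφ/2) + cos φ₁ cos φ₂ sin²(Δλ/2) = 0.000551
c = 2·arcsin(√a) = 0.046934 rad = 2.6891°
d = R·c = 6371.2 × 0.046934 = 299.0 km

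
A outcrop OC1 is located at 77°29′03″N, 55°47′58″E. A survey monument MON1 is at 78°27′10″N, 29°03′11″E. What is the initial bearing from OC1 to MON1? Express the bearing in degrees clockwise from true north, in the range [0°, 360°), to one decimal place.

OC1: φ = +77.48417°, λ = +55.79944°
MON1: φ = +78.45278°, λ = +29.05306°
Δλ = -26.7464°
y = sin Δλ · cos φ₂ = -0.090087
x = cos φ₁ sin φ₂ − sin φ₁ cos φ₂ cos Δλ = 0.037813
θ = atan2(y, x) = -67.2304° → 292.7696° (mod 360°)

292.8°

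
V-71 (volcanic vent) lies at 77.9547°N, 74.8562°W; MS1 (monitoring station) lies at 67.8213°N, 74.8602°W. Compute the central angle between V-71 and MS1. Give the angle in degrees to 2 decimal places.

10.13°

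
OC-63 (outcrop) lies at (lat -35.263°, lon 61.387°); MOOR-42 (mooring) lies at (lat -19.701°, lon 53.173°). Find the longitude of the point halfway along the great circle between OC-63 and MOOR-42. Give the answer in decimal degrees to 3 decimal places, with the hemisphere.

56.988°E

Bx = cos φ₂ cos Δλ = 0.931807,  By = cos φ₂ sin Δλ = -0.134508
φₘ = atan2(sin φ₁ + sin φ₂, √((cos φ₁ + Bx)² + By²)) = -27.54205°
λₘ = λ₁ + atan2(By, cos φ₁ + Bx) = 56.98758°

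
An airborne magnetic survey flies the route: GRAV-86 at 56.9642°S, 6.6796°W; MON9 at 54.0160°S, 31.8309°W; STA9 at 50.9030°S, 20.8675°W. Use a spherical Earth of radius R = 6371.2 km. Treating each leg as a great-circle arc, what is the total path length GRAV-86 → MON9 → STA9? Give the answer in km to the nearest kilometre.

GRAV-86→MON9: c = 0.252436 rad, d = 1608.32 km
MON9→STA9: c = 0.128450 rad, d = 818.38 km
Total = 1608.32 + 818.38 = 2426.70 km

2427 km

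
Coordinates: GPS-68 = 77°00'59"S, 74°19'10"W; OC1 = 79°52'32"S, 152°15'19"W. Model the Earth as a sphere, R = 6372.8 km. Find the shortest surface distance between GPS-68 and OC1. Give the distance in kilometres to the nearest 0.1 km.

1628.8 km

GPS-68: φ = -77.01639°, λ = -74.31944°
OC1: φ = -79.87556°, λ = -152.25528°
Δφ = -2.8592°,  Δλ = -77.9358°
a = sin²(Δφ/2) + cos φ₁ cos φ₂ sin²(Δλ/2) = 0.016242
c = 2·arcsin(√a) = 0.255586 rad = 14.6440°
d = R·c = 6372.8 × 0.255586 = 1628.8 km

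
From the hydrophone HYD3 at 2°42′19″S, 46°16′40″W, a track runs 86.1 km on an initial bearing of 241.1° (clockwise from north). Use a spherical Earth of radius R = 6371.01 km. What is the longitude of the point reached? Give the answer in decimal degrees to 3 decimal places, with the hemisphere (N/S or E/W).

46.957°W

HYD3: φ = -2.70528°, λ = -46.27778°
δ = d/R = 86.1/6371.01 = 0.013514 rad
φ₂ = arcsin(sin φ₁ cos δ + cos φ₁ sin δ cos θ)
   = arcsin(-0.04720·0.99991 + 0.99889·0.01351·-0.48328) = -3.07929°
λ₂ = λ₁ + atan2(sin θ sin δ cos φ₁, cos δ − sin φ₁ sin φ₂) = -46.95664°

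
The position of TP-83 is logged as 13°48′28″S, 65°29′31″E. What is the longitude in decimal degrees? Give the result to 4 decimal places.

65° + 29′/60 + 31″/3600 = 65 + 0.48333 + 0.00861 = 65.4919°

65.4919°E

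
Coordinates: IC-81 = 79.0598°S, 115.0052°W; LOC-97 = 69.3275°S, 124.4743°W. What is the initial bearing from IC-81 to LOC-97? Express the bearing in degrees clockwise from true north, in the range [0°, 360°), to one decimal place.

340.5°

Δλ = -9.4691°
y = sin Δλ · cos φ₂ = -0.058078
x = cos φ₁ sin φ₂ − sin φ₁ cos φ₂ cos Δλ = 0.164322
θ = atan2(y, x) = -19.4655° → 340.5345° (mod 360°)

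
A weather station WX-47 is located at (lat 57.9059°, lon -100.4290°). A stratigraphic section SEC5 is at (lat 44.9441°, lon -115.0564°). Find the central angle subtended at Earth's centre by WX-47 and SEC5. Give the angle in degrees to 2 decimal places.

15.78°

Δφ = -12.9618°,  Δλ = -14.6274°
a = sin²(Δφ/2) + cos φ₁ cos φ₂ sin²(Δλ/2) = 0.018834
c = 2·arcsin(√a) = 0.275346 rad = 15.7762°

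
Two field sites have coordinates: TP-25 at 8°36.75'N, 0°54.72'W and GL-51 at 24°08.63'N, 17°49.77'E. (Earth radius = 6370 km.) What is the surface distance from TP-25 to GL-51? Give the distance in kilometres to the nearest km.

2635 km

TP-25: φ = +8.61250°, λ = -0.91200°
GL-51: φ = +24.14383°, λ = +17.82950°
Δφ = 15.5313°,  Δλ = 18.7415°
a = sin²(Δφ/2) + cos φ₁ cos φ₂ sin²(Δλ/2) = 0.042177
c = 2·arcsin(√a) = 0.413685 rad = 23.7024°
d = R·c = 6370 × 0.413685 = 2635.2 km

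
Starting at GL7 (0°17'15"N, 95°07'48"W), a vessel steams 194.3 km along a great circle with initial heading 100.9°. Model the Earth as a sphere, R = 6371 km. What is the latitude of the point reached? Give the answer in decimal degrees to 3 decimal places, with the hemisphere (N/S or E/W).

GL7: φ = +0.28750°, λ = -95.13000°
δ = d/R = 194.3/6371 = 0.030498 rad
φ₂ = arcsin(sin φ₁ cos δ + cos φ₁ sin δ cos θ)
   = arcsin(0.00502·0.99953 + 0.99999·0.03049·-0.18910) = -0.04300°
λ₂ = λ₁ + atan2(sin θ sin δ cos φ₁, cos δ − sin φ₁ sin φ₂) = -93.41415°

0.043°S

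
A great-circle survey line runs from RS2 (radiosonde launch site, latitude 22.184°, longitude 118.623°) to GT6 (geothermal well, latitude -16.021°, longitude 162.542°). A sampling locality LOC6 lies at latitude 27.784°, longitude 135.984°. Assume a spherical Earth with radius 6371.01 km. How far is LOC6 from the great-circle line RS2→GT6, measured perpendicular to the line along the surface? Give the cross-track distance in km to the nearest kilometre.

1616 km

δ₁₃ = central angle RS2→LOC6 = 0.291177 rad  (haversine)
θ₁₃ = bearing RS2→LOC6 = 66.863°,  θ₁₂ = bearing RS2→GT6 = 127.791°
dₓₜ = R·arcsin(sin δ₁₃ · sin(θ₁₃ − θ₁₂)) = 6371.01·arcsin(0.28708·sin(-60.928°)) = -1615.814 km
|dₓₜ| = 1615.814 km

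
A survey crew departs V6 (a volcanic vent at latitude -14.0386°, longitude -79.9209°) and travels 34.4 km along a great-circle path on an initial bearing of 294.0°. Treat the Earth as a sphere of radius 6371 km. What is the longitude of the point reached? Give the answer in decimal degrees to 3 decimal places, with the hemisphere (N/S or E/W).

80.212°W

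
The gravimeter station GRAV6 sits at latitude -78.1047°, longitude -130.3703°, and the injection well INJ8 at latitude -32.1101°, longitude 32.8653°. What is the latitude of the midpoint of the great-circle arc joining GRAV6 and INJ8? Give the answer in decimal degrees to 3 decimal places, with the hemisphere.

Bx = cos φ₂ cos Δλ = -0.811029,  By = cos φ₂ sin Δλ = 0.244314
φₘ = atan2(sin φ₁ + sin φ₂, √((cos φ₁ + Bx)² + By²)) = -66.63477°
λₘ = λ₁ + atan2(By, cos φ₁ + Bx) = 27.63647°

66.635°S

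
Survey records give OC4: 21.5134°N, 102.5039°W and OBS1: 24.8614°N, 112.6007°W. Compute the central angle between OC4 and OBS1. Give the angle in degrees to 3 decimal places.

9.863°

Δφ = 3.3480°,  Δλ = -10.0968°
a = sin²(Δφ/2) + cos φ₁ cos φ₂ sin²(Δλ/2) = 0.007390
c = 2·arcsin(√a) = 0.172140 rad = 9.8629°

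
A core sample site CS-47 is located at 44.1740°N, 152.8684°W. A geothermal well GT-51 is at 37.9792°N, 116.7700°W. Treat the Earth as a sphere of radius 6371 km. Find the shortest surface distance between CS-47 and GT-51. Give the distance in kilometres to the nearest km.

Δφ = -6.1948°,  Δλ = 36.0984°
a = sin²(Δφ/2) + cos φ₁ cos φ₂ sin²(Δλ/2) = 0.057191
c = 2·arcsin(√a) = 0.482972 rad = 27.6723°
d = R·c = 6371 × 0.482972 = 3077.0 km

3077 km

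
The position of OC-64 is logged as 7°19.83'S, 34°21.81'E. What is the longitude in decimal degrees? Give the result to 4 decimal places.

34.3635°E

34° + 21.81′/60 = 34 + 0.36350 = 34.3635°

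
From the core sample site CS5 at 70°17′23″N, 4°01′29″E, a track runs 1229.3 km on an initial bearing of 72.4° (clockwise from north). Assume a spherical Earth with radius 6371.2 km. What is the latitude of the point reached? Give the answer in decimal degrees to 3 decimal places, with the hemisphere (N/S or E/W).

70.647°N

CS5: φ = +70.28972°, λ = +4.02472°
δ = d/R = 1229.3/6371.2 = 0.192946 rad
φ₂ = arcsin(sin φ₁ cos δ + cos φ₁ sin δ cos θ)
   = arcsin(0.94141·0.98144 + 0.33726·0.19175·0.30237) = 70.64709°
λ₂ = λ₁ + atan2(sin θ sin δ cos φ₁, cos δ − sin φ₁ sin φ₂) = 37.49810°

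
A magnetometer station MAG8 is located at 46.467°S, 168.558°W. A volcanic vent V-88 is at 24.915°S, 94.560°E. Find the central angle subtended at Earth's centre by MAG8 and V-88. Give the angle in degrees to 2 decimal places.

76.67°

Δφ = 21.5520°,  Δλ = -96.8820°
a = sin²(Δφ/2) + cos φ₁ cos φ₂ sin²(Δλ/2) = 0.384719
c = 2·arcsin(√a) = 1.338140 rad = 76.6698°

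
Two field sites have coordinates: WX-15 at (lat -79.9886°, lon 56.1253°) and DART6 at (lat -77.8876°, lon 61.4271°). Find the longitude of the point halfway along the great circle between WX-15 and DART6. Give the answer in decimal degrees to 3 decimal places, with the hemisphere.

59.025°E

Bx = cos φ₂ cos Δλ = 0.208932,  By = cos φ₂ sin Δλ = 0.019389
φₘ = atan2(sin φ₁ + sin φ₂, √((cos φ₁ + Bx)² + By²)) = -78.94954°
λₘ = λ₁ + atan2(By, cos φ₁ + Bx) = 59.02501°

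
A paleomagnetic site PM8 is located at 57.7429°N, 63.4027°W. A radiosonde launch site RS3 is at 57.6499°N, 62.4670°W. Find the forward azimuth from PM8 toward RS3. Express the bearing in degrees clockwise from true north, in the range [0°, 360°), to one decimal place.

Δλ = 0.9357°
y = sin Δλ · cos φ₂ = 0.008738
x = cos φ₁ sin φ₂ − sin φ₁ cos φ₂ cos Δλ = -0.001563
θ = atan2(y, x) = 100.1400° → 100.1400° (mod 360°)

100.1°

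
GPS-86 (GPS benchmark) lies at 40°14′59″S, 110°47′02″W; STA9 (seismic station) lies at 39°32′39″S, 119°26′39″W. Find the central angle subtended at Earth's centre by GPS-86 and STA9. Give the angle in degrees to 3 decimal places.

6.679°

GPS-86: φ = -40.24972°, λ = -110.78389°
STA9: φ = -39.54417°, λ = -119.44417°
Δφ = 0.7056°,  Δλ = -8.6603°
a = sin²(Δφ/2) + cos φ₁ cos φ₂ sin²(Δλ/2) = 0.003393
c = 2·arcsin(√a) = 0.116567 rad = 6.6788°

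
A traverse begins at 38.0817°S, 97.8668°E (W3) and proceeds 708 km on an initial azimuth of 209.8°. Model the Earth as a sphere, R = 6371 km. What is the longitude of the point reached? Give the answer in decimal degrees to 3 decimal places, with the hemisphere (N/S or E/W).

δ = d/R = 708/6371 = 0.111129 rad
φ₂ = arcsin(sin φ₁ cos δ + cos φ₁ sin δ cos θ)
   = arcsin(-0.61678·0.99383 + 0.78713·0.11090·-0.86777) = -43.52964°
λ₂ = λ₁ + atan2(sin θ sin δ cos φ₁, cos δ − sin φ₁ sin φ₂) = 93.50709°

93.507°E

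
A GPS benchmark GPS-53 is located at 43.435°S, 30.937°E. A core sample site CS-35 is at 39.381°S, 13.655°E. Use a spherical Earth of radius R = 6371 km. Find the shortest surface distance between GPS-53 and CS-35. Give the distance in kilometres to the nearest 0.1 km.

Δφ = 4.0540°,  Δλ = -17.2820°
a = sin²(Δφ/2) + cos φ₁ cos φ₂ sin²(Δλ/2) = 0.013921
c = 2·arcsin(√a) = 0.236523 rad = 13.5518°
d = R·c = 6371 × 0.236523 = 1506.9 km

1506.9 km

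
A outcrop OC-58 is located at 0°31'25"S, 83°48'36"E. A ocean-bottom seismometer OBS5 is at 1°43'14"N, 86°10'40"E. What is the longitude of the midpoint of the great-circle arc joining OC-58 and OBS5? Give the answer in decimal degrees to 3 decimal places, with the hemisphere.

84.994°E

OC-58: φ = -0.52361°, λ = +83.81000°
OBS5: φ = +1.72056°, λ = +86.17778°
Bx = cos φ₂ cos Δλ = 0.998696,  By = cos φ₂ sin Δλ = 0.041295
φₘ = atan2(sin φ₁ + sin φ₂, √((cos φ₁ + Bx)² + By²)) = 0.59860°
λₘ = λ₁ + atan2(By, cos φ₁ + Bx) = 84.99365°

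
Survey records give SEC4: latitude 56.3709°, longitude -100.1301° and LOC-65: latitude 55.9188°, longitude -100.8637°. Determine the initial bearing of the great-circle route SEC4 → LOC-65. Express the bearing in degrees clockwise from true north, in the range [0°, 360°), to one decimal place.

Δλ = -0.7336°
y = sin Δλ · cos φ₂ = -0.007175
x = cos φ₁ sin φ₂ − sin φ₁ cos φ₂ cos Δλ = -0.007852
θ = atan2(y, x) = -137.5823° → 222.4177° (mod 360°)

222.4°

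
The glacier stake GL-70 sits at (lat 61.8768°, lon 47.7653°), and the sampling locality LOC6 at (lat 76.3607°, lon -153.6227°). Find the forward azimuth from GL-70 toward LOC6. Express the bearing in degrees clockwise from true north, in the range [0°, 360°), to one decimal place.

Δλ = 158.6120°
y = sin Δλ · cos φ₂ = 0.085995
x = cos φ₁ sin φ₂ − sin φ₁ cos φ₂ cos Δλ = 0.651722
θ = atan2(y, x) = 7.5168° → 7.5168° (mod 360°)

7.5°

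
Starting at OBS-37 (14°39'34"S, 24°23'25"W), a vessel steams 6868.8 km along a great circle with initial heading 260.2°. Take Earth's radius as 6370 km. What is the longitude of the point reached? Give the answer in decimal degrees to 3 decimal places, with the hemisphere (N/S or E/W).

88.605°W

OBS-37: φ = -14.65944°, λ = -24.39028°
δ = d/R = 6868.8/6370 = 1.078305 rad
φ₂ = arcsin(sin φ₁ cos δ + cos φ₁ sin δ cos θ)
   = arcsin(-0.25307·0.47282 + 0.96745·0.88116·-0.17021) = -15.35257°
λ₂ = λ₁ + atan2(sin θ sin δ cos φ₁, cos δ − sin φ₁ sin φ₂) = -88.60512°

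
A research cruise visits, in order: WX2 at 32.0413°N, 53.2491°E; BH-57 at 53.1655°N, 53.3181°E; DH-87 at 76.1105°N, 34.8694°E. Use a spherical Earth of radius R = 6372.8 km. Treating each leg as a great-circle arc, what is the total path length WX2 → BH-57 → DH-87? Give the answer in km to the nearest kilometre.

WX2→BH-57: c = 0.368688 rad, d = 2349.57 km
BH-57→DH-87: c = 0.419031 rad, d = 2670.40 km
Total = 2349.57 + 2670.40 = 5019.98 km

5020 km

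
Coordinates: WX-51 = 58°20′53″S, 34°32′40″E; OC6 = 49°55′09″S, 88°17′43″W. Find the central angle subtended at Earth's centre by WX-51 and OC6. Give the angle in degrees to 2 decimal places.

62.09°

WX-51: φ = -58.34806°, λ = +34.54444°
OC6: φ = -49.91917°, λ = -88.29528°
Δφ = 8.4289°,  Δλ = -122.8397°
a = sin²(Δφ/2) + cos φ₁ cos φ₂ sin²(Δλ/2) = 0.265951
c = 2·arcsin(√a) = 1.083660 rad = 62.0891°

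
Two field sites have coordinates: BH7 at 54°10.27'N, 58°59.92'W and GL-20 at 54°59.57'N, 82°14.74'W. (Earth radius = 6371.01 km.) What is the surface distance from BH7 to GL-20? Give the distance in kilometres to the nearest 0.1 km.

BH7: φ = +54.17117°, λ = -58.99867°
GL-20: φ = +54.99283°, λ = -82.24567°
Δφ = 0.8217°,  Δλ = -23.2470°
a = sin²(Δφ/2) + cos φ₁ cos φ₂ sin²(Δλ/2) = 0.013683
c = 2·arcsin(√a) = 0.234489 rad = 13.4352°
d = R·c = 6371.01 × 0.234489 = 1493.9 km

1493.9 km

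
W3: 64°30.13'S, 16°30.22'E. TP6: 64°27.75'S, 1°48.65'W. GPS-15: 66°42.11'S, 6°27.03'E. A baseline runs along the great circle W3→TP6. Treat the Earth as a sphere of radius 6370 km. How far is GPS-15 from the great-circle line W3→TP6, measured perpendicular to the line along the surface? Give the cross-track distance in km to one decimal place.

W3: φ = -64.50217°, λ = +16.50367°
TP6: φ = -64.46250°, λ = -1.81083°
GPS-15: φ = -66.70183°, λ = +6.45050°
δ₁₃ = central angle W3→GPS-15 = 0.081889 rad  (haversine)
θ₁₃ = bearing W3→GPS-15 = 237.572°,  θ₁₂ = bearing W3→TP6 = 262.009°
dₓₜ = R·arcsin(sin δ₁₃ · sin(θ₁₃ − θ₁₂)) = 6370·arcsin(0.08180·sin(-24.437°)) = -215.594 km
|dₓₜ| = 215.594 km

215.6 km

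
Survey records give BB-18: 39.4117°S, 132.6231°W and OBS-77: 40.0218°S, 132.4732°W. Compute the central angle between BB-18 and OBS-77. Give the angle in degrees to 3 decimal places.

0.621°

Δφ = -0.6101°,  Δλ = 0.1499°
a = sin²(Δφ/2) + cos φ₁ cos φ₂ sin²(Δλ/2) = 0.000029
c = 2·arcsin(√a) = 0.010837 rad = 0.6209°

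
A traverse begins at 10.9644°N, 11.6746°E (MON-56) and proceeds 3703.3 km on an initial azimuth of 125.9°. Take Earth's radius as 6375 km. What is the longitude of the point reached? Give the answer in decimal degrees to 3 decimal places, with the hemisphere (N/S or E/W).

38.426°E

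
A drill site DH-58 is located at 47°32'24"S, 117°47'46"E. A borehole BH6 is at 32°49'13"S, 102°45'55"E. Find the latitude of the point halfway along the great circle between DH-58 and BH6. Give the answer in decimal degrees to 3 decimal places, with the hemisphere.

40.421°S

DH-58: φ = -47.54000°, λ = +117.79611°
BH6: φ = -32.82028°, λ = +102.76528°
Bx = cos φ₂ cos Δλ = 0.811623,  By = cos φ₂ sin Δλ = -0.217942
φₘ = atan2(sin φ₁ + sin φ₂, √((cos φ₁ + Bx)² + By²)) = -40.42105°
λₘ = λ₁ + atan2(By, cos φ₁ + Bx) = 109.45626°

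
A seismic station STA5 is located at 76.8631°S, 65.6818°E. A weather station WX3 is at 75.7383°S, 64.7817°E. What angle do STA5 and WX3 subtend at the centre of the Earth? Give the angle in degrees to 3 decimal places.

1.145°

Δφ = 1.1248°,  Δλ = -0.9001°
a = sin²(Δφ/2) + cos φ₁ cos φ₂ sin²(Δλ/2) = 0.000100
c = 2·arcsin(√a) = 0.019980 rad = 1.1448°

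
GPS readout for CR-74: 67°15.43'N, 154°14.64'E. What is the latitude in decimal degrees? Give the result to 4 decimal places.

67.2572°N

67° + 15.43′/60 = 67 + 0.25717 = 67.2572°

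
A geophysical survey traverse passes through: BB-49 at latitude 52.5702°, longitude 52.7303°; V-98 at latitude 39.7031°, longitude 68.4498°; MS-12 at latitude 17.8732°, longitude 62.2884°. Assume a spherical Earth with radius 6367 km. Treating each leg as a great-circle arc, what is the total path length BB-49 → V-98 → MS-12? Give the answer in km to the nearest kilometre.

4362 km

BB-49→V-98: c = 0.292935 rad, d = 1865.12 km
V-98→MS-12: c = 0.392222 rad, d = 2497.27 km
Total = 1865.12 + 2497.27 = 4362.39 km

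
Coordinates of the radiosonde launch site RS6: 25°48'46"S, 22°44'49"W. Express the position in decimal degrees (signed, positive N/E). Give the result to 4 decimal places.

lat: 25.8128° S → -25.8128°
lon: 22.7469° W → -22.7469°

-25.8128°, -22.7469°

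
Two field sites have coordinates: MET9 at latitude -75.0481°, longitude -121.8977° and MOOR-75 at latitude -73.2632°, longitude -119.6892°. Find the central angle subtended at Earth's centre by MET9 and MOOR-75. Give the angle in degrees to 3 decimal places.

Δφ = 1.7849°,  Δλ = 2.2085°
a = sin²(Δφ/2) + cos φ₁ cos φ₂ sin²(Δλ/2) = 0.000270
c = 2·arcsin(√a) = 0.032877 rad = 1.8837°

1.884°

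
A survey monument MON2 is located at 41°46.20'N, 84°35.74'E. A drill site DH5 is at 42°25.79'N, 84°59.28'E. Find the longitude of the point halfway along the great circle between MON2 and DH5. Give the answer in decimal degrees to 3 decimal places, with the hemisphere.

MON2: φ = +41.77000°, λ = +84.59567°
DH5: φ = +42.42983°, λ = +84.98800°
Bx = cos φ₂ cos Δλ = 0.738087,  By = cos φ₂ sin Δλ = 0.005054
φₘ = atan2(sin φ₁ + sin φ₂, √((cos φ₁ + Bx)² + By²)) = 42.10008°
λₘ = λ₁ + atan2(By, cos φ₁ + Bx) = 84.79081°

84.791°E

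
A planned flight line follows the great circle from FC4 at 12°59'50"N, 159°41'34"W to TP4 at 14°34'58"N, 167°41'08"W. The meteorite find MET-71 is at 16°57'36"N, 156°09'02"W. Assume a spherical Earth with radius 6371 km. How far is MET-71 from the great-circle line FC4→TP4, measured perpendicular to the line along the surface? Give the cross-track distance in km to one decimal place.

514.4 km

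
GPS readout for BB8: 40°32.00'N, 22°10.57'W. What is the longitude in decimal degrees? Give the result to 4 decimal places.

22.1762°W

22° + 10.57′/60 = 22 + 0.17617 = 22.1762°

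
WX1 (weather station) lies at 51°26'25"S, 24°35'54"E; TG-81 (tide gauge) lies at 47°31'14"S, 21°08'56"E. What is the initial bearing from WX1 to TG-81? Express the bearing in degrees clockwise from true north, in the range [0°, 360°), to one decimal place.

328.9°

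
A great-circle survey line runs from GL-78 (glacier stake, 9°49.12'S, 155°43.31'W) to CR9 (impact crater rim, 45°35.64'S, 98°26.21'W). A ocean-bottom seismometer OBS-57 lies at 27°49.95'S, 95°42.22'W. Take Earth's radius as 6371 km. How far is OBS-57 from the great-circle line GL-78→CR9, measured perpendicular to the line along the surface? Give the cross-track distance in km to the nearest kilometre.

1961 km

GL-78: φ = -9.81867°, λ = -155.72183°
CR9: φ = -45.59400°, λ = -98.43683°
OBS-57: φ = -27.83250°, λ = -95.70367°
δ₁₃ = central angle GL-78→OBS-57 = 1.029718 rad  (haversine)
θ₁₃ = bearing GL-78→OBS-57 = 116.667°,  θ₁₂ = bearing GL-78→CR9 = 137.364°
dₓₜ = R·arcsin(sin δ₁₃ · sin(θ₁₃ − θ₁₂)) = 6371·arcsin(0.85715·sin(-20.697°)) = -1960.887 km
|dₓₜ| = 1960.887 km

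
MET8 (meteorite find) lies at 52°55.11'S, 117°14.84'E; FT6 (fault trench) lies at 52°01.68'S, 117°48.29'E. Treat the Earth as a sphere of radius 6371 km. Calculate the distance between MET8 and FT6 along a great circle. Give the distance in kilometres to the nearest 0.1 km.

106.0 km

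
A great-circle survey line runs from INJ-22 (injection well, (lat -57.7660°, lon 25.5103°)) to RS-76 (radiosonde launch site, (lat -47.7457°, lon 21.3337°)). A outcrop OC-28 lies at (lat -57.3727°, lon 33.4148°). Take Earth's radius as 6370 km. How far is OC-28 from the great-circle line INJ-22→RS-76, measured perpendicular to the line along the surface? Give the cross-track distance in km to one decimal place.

459.2 km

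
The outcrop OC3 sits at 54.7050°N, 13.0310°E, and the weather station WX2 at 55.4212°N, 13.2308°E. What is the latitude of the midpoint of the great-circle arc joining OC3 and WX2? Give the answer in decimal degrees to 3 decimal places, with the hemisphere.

Bx = cos φ₂ cos Δλ = 0.567536,  By = cos φ₂ sin Δλ = 0.001979
φₘ = atan2(sin φ₁ + sin φ₂, √((cos φ₁ + Bx)² + By²)) = 55.06314°
λₘ = λ₁ + atan2(By, cos φ₁ + Bx) = 13.13001°

55.063°N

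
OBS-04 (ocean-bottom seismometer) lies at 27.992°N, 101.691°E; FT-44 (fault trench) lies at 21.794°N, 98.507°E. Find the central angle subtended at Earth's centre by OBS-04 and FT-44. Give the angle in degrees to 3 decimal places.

Δφ = -6.1980°,  Δλ = -3.1840°
a = sin²(Δφ/2) + cos φ₁ cos φ₂ sin²(Δλ/2) = 0.003555
c = 2·arcsin(√a) = 0.119326 rad = 6.8369°

6.837°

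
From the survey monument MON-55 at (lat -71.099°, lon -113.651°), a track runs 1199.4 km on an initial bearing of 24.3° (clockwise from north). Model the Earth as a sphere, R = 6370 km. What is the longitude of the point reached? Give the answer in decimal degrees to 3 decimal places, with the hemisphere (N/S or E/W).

104.527°W

δ = d/R = 1199.4/6370 = 0.188289 rad
φ₂ = arcsin(sin φ₁ cos δ + cos φ₁ sin δ cos θ)
   = arcsin(-0.94608·0.98233 + 0.32393·0.18718·0.91140) = -60.93831°
λ₂ = λ₁ + atan2(sin θ sin δ cos φ₁, cos δ − sin φ₁ sin φ₂) = -104.52698°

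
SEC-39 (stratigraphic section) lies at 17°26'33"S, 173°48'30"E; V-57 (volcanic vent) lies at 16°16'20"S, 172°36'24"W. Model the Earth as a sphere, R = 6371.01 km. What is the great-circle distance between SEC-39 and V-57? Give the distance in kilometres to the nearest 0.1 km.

SEC-39: φ = -17.44250°, λ = +173.80833°
V-57: φ = -16.27222°, λ = -172.60667°
Δφ = 1.1703°,  Δλ = 13.5850°
a = sin²(Δφ/2) + cos φ₁ cos φ₂ sin²(Δλ/2) = 0.012915
c = 2·arcsin(√a) = 0.227782 rad = 13.0510°
d = R·c = 6371.01 × 0.227782 = 1451.2 km

1451.2 km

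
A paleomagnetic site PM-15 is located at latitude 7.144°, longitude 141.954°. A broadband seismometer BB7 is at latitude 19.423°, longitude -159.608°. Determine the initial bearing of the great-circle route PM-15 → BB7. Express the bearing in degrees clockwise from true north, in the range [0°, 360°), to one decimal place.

71.5°

Δλ = 58.4380°
y = sin Δλ · cos φ₂ = 0.803582
x = cos φ₁ sin φ₂ − sin φ₁ cos φ₂ cos Δλ = 0.268568
θ = atan2(y, x) = 71.5197° → 71.5197° (mod 360°)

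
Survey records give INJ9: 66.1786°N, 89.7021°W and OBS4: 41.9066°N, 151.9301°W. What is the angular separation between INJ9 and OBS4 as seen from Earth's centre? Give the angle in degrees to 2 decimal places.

41.32°

Δφ = -24.2720°,  Δλ = -62.2280°
a = sin²(Δφ/2) + cos φ₁ cos φ₂ sin²(Δλ/2) = 0.124461
c = 2·arcsin(√a) = 0.721104 rad = 41.3162°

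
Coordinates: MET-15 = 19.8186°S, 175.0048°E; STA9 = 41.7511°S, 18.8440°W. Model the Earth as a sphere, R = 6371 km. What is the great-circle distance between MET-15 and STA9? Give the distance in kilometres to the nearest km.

Δφ = -21.9325°,  Δλ = 166.1512°
a = sin²(Δφ/2) + cos φ₁ cos φ₂ sin²(Δλ/2) = 0.727843
c = 2·arcsin(√a) = 2.043940 rad = 117.1091°
d = R·c = 6371 × 2.043940 = 13021.9 km

13022 km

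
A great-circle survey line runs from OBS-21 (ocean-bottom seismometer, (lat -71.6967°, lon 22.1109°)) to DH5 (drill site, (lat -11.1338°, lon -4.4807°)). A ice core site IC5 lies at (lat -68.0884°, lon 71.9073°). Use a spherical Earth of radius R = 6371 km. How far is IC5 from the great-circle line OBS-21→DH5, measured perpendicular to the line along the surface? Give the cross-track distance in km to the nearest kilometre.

1392 km

δ₁₃ = central angle OBS-21→IC5 = 0.296131 rad  (haversine)
θ₁₃ = bearing OBS-21→IC5 = 102.399°,  θ₁₂ = bearing OBS-21→DH5 = 330.375°
dₓₜ = R·arcsin(sin δ₁₃ · sin(θ₁₃ − θ₁₂)) = 6371·arcsin(0.29182·sin(-227.976°)) = 1392.181 km
|dₓₜ| = 1392.181 km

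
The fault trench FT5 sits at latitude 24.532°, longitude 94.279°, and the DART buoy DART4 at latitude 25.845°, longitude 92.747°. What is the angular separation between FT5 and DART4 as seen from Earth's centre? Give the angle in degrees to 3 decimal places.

1.909°

Δφ = 1.3130°,  Δλ = -1.5320°
a = sin²(Δφ/2) + cos φ₁ cos φ₂ sin²(Δλ/2) = 0.000278
c = 2·arcsin(√a) = 0.033325 rad = 1.9094°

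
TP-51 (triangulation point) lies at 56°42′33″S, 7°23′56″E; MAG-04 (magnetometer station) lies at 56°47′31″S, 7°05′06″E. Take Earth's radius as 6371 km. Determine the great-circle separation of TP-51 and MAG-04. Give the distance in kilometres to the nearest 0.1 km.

TP-51: φ = -56.70917°, λ = +7.39889°
MAG-04: φ = -56.79194°, λ = +7.08500°
Δφ = -0.0828°,  Δλ = -0.3139°
a = sin²(Δφ/2) + cos φ₁ cos φ₂ sin²(Δλ/2) = 0.000003
c = 2·arcsin(√a) = 0.003333 rad = 0.1910°
d = R·c = 6371 × 0.003333 = 21.2 km

21.2 km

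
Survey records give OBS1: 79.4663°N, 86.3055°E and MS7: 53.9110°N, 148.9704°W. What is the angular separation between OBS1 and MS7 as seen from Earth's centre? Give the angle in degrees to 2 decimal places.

42.85°

Δφ = -25.5553°,  Δλ = 124.7241°
a = sin²(Δφ/2) + cos φ₁ cos φ₂ sin²(Δλ/2) = 0.133428
c = 2·arcsin(√a) = 0.747862 rad = 42.8493°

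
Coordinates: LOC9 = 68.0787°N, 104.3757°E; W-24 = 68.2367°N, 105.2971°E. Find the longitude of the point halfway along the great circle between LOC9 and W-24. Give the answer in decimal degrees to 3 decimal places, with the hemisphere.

104.835°E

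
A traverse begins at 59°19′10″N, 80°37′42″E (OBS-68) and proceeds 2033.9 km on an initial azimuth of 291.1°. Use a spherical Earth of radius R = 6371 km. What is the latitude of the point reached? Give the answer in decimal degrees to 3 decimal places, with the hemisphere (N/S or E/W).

60.953°N

OBS-68: φ = +59.31944°, λ = +80.62833°
δ = d/R = 2033.9/6371 = 0.319243 rad
φ₂ = arcsin(sin φ₁ cos δ + cos φ₁ sin δ cos θ)
   = arcsin(0.86003·0.94947 + 0.51025·0.31385·0.36000) = 60.95297°
λ₂ = λ₁ + atan2(sin θ sin δ cos φ₁, cos δ − sin φ₁ sin φ₂) = 43.53840°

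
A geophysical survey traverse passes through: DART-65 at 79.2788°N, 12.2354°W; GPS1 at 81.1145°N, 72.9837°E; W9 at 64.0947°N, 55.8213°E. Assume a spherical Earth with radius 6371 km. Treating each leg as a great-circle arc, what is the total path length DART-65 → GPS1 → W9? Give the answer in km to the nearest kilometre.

3437 km

DART-65→GPS1: c = 0.232266 rad, d = 1479.76 km
GPS1→W9: c = 0.307151 rad, d = 1956.86 km
Total = 1479.76 + 1956.86 = 3436.62 km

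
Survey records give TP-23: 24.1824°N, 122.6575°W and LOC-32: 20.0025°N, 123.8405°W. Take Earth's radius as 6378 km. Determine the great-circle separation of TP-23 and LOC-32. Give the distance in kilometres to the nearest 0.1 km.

Δφ = -4.1799°,  Δλ = -1.1830°
a = sin²(Δφ/2) + cos φ₁ cos φ₂ sin²(Δλ/2) = 0.001421
c = 2·arcsin(√a) = 0.075418 rad = 4.3211°
d = R·c = 6378 × 0.075418 = 481.0 km

481.0 km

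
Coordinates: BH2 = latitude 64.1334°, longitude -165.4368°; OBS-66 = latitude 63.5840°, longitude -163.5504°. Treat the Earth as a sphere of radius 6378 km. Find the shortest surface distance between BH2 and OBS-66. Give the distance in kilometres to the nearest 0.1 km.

Δφ = -0.5494°,  Δλ = 1.8864°
a = sin²(Δφ/2) + cos φ₁ cos φ₂ sin²(Δλ/2) = 0.000076
c = 2·arcsin(√a) = 0.017388 rad = 0.9962°
d = R·c = 6378 × 0.017388 = 110.9 km

110.9 km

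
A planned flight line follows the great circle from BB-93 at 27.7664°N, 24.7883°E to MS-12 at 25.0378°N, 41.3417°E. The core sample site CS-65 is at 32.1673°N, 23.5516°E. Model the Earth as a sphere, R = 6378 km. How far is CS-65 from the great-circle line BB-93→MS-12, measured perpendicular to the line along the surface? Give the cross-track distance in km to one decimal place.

δ₁₃ = central angle BB-93→CS-65 = 0.079051 rad  (haversine)
θ₁₃ = bearing BB-93→CS-65 = 346.623°,  θ₁₂ = bearing BB-93→MS-12 = 96.653°
dₓₜ = R·arcsin(sin δ₁₃ · sin(θ₁₃ − θ₁₂)) = 6378·arcsin(0.07897·sin(249.970°)) = -473.634 km
|dₓₜ| = 473.634 km

473.6 km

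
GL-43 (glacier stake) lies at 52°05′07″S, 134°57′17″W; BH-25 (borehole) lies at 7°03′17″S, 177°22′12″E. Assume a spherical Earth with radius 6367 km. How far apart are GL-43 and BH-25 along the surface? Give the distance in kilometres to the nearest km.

GL-43: φ = -52.08528°, λ = -134.95472°
BH-25: φ = -7.05472°, λ = +177.37000°
Δφ = 45.0306°,  Δλ = -47.6753°
a = sin²(Δφ/2) + cos φ₁ cos φ₂ sin²(Δλ/2) = 0.246242
c = 2·arcsin(√a) = 1.038497 rad = 59.5015°
d = R·c = 6367 × 1.038497 = 6612.1 km

6612 km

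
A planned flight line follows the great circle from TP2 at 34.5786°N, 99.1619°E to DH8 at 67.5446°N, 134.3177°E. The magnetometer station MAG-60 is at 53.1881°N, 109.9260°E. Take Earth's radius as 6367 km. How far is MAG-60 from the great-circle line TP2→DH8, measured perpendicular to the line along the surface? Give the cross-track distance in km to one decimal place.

δ₁₃ = central angle TP2→MAG-60 = 0.350984 rad  (haversine)
θ₁₃ = bearing TP2→MAG-60 = 18.995°,  θ₁₂ = bearing TP2→DH8 = 20.647°
dₓₜ = R·arcsin(sin δ₁₃ · sin(θ₁₃ − θ₁₂)) = 6367·arcsin(0.34382·sin(-1.652°)) = -63.106 km
|dₓₜ| = 63.106 km

63.1 km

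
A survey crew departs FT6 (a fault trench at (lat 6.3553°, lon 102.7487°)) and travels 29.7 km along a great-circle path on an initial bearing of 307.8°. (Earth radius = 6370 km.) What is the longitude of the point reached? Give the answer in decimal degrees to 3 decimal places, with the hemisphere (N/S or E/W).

102.536°E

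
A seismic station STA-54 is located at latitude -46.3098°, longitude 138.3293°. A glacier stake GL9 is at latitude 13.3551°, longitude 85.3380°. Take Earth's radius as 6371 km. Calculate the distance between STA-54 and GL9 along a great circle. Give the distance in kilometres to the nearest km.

8480 km

Δφ = 59.6649°,  Δλ = -52.9913°
a = sin²(Δφ/2) + cos φ₁ cos φ₂ sin²(Δλ/2) = 0.381237
c = 2·arcsin(√a) = 1.330978 rad = 76.2594°
d = R·c = 6371 × 1.330978 = 8479.7 km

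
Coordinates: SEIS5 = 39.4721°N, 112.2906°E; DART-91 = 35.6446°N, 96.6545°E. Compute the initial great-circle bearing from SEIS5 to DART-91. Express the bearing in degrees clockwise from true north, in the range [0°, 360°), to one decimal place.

257.7°

Δλ = -15.6361°
y = sin Δλ · cos φ₂ = -0.219030
x = cos φ₁ sin φ₂ − sin φ₁ cos φ₂ cos Δλ = -0.047635
θ = atan2(y, x) = -102.2697° → 257.7303° (mod 360°)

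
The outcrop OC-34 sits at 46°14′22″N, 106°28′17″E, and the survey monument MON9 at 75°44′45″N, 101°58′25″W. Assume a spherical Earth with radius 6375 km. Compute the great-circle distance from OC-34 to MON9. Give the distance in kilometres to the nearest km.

6299 km

OC-34: φ = +46.23944°, λ = +106.47139°
MON9: φ = +75.74583°, λ = -101.97361°
Δφ = 29.5064°,  Δλ = 151.5550°
a = sin²(Δφ/2) + cos φ₁ cos φ₂ sin²(Δλ/2) = 0.224870
c = 2·arcsin(√a) = 0.988120 rad = 56.6151°
d = R·c = 6375 × 0.988120 = 6299.3 km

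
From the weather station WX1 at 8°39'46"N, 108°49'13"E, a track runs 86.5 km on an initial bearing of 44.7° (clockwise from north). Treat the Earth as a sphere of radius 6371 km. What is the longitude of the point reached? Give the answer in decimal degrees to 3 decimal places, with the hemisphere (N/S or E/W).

WX1: φ = +8.66278°, λ = +108.82028°
δ = d/R = 86.5/6371 = 0.013577 rad
φ₂ = arcsin(sin φ₁ cos δ + cos φ₁ sin δ cos θ)
   = arcsin(0.15062·0.99991 + 0.98859·0.01358·0.71080) = 9.21531°
λ₂ = λ₁ + atan2(sin θ sin δ cos φ₁, cos δ − sin φ₁ sin φ₂) = 109.37460°

109.375°E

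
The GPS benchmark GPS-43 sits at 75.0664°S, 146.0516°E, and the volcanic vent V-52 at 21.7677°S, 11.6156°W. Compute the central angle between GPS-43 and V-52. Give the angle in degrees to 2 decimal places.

Δφ = 53.2987°,  Δλ = -157.6672°
a = sin²(Δφ/2) + cos φ₁ cos φ₂ sin²(Δλ/2) = 0.431527
c = 2·arcsin(√a) = 1.433419 rad = 82.1288°

82.13°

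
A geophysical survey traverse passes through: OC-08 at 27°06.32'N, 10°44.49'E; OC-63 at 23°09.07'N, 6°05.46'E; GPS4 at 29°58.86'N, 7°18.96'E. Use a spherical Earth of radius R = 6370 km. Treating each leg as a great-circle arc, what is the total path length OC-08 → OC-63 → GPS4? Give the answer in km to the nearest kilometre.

1411 km

OC-08: φ = +27.10533°, λ = +10.74150°
OC-63: φ = +23.15117°, λ = +6.09100°
GPS4: φ = +29.98100°, λ = +7.31600°
OC-08→OC-63: c = 0.100791 rad, d = 642.04 km
OC-63→GPS4: c = 0.120724 rad, d = 769.01 km
Total = 642.04 + 769.01 = 1411.05 km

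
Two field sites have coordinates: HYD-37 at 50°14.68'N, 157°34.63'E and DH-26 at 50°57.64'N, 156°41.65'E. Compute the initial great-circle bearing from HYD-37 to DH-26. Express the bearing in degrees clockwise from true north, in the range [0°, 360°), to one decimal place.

HYD-37: φ = +50.24467°, λ = +157.57717°
DH-26: φ = +50.96067°, λ = +156.69417°
Δλ = -0.8830°
y = sin Δλ · cos φ₂ = -0.009706
x = cos φ₁ sin φ₂ − sin φ₁ cos φ₂ cos Δλ = 0.012554
θ = atan2(y, x) = -37.7109° → 322.2891° (mod 360°)

322.3°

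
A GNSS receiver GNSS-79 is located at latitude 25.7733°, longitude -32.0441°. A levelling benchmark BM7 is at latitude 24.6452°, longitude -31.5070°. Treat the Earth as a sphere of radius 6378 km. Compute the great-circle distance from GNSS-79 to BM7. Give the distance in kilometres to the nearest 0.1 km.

136.7 km

Δφ = -1.1281°,  Δλ = 0.5371°
a = sin²(Δφ/2) + cos φ₁ cos φ₂ sin²(Δλ/2) = 0.000115
c = 2·arcsin(√a) = 0.021438 rad = 1.2283°
d = R·c = 6378 × 0.021438 = 136.7 km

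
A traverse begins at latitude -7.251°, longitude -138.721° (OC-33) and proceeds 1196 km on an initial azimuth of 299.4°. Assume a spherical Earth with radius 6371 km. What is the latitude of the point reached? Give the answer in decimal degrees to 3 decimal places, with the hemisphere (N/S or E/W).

δ = d/R = 1196/6371 = 0.187726 rad
φ₂ = arcsin(sin φ₁ cos δ + cos φ₁ sin δ cos θ)
   = arcsin(-0.12622·0.98243 + 0.99200·0.18662·0.49090) = -1.89779°
λ₂ = λ₁ + atan2(sin θ sin δ cos φ₁, cos δ − sin φ₁ sin φ₂) = -148.08346°

1.898°S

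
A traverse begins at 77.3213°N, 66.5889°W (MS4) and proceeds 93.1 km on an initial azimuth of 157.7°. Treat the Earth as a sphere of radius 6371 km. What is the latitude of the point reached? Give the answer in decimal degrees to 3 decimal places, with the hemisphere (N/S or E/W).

76.543°N

δ = d/R = 93.1/6371 = 0.014613 rad
φ₂ = arcsin(sin φ₁ cos δ + cos φ₁ sin δ cos θ)
   = arcsin(0.97562·0.99989 + 0.21948·0.01461·-0.92521) = 76.54296°
λ₂ = λ₁ + atan2(sin θ sin δ cos φ₁, cos δ − sin φ₁ sin φ₂) = -65.22361°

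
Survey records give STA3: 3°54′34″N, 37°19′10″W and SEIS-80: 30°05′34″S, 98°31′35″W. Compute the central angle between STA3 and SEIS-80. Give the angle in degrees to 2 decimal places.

STA3: φ = +3.90944°, λ = -37.31944°
SEIS-80: φ = -30.09278°, λ = -98.52639°
Δφ = -34.0022°,  Δλ = -61.2069°
a = sin²(Δφ/2) + cos φ₁ cos φ₂ sin²(Δλ/2) = 0.309213
c = 2·arcsin(√a) = 1.179299 rad = 67.5688°

67.57°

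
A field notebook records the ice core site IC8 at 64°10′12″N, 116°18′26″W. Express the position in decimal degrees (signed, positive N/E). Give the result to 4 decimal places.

+64.1700°, -116.3072°

lat: 64.1700° N → +64.1700°
lon: 116.3072° W → -116.3072°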